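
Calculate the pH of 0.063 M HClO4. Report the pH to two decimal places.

pH = 1.20

HClO4 is a strong acid and dissociates completely, so [H+] = 0.063 M.
pH = -log(0.063) = 1.20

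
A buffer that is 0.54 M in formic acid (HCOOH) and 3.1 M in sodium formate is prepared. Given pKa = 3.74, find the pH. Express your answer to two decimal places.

pH = 4.50

Using pH = pKa + log([base]/[acid]) with [base]/[acid] = 3.1/0.54:
pH = 3.74 + (+0.759) = 4.50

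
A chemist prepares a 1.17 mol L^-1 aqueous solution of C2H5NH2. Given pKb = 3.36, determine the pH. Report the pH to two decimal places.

C2H5NH2 + H2O ⇌ C2H5NH3+ + OH-
Kb = 10^(−3.36) = 4.37 × 10^-4
Kb = [OH-]²/(1.17 − [OH-]) = 4.37 × 10^-4
Assume [OH-] ≪ 1.17: [OH-] ≈ √(4.37 × 10^-4 × 1.17) = 2.26 × 10^-2 M
pOH = 1.65, so pH = 14.00 − pOH = 12.35

pH = 12.35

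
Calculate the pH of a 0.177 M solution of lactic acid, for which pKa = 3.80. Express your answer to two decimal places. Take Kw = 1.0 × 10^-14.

pH = 2.28

CH3CH(OH)COOH ⇌ CH3CH(OH)COO- + H+
Ka = 10^(−3.80) = 1.58 × 10^-4
Ka = [H+]²/(0.177 − [H+]) = 1.58 × 10^-4
Neglecting [H+] in the denominator: [H+] = √(1.58 × 10^-4 × 0.177) = 5.29 × 10^-3 M
pH = −log[H+] = −log(5.29 × 10^-3) = 2.28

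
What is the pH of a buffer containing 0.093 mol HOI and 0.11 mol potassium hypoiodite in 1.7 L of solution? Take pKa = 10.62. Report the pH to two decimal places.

Using pH = pKa + log([base]/[acid]) with [base]/[acid] = 0.11/0.093:
pH = 10.62 + (+0.073) = 10.69

pH = 10.69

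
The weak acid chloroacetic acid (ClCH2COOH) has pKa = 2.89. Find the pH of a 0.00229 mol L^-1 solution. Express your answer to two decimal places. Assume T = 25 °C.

ClCH2COOH ⇌ ClCH2COO- + H+
Ka = 10^(−2.89) = 1.29 × 10^-3
Ka = x²/(0.00229 − x) = 1.29 × 10^-3
The 5% rule fails; solving x² + Ka·x − Ka·C₀ = 0 exactly:
x = (−Ka + √(Ka² + 4·Ka·C₀))/2 = 1.19 × 10^-3 M
pH = −log(1.19 × 10^-3) = 2.92

pH = 2.92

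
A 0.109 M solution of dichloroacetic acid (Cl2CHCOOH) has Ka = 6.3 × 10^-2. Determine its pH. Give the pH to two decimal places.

pH = 1.24

Cl2CHCOOH ⇌ Cl2CHCOO- + H+
From the ICE table, Ka = x²/(0.109 − x) = 6.3 × 10^-2.
The 5% rule fails; solving x² + Ka·x − Ka·C₀ = 0 exactly:
x = [−0.063 + √(0.063² + 0.0275)]/2 = 5.72 × 10^-2 M
pH = −log[H+] = −log(5.72 × 10^-2) = 1.24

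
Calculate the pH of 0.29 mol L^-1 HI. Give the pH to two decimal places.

HI is a strong acid and dissociates completely, so [H+] = 0.29 M.
pH = -log(0.29) = 0.54

pH = 0.54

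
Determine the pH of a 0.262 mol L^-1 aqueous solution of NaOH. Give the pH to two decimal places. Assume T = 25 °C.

NaOH is a strong base; [OH-] = 0.262 M.
pOH = -log(0.262) = 0.58
pH = 14.00 - 0.58 = 13.42

pH = 13.42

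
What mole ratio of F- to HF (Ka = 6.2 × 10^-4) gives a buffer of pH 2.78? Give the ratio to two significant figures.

pKa = -log(6.2 × 10^-4) = 3.208
pH = pKa + log(r) ⇒ log(r) = 2.78 − 3.208 = -0.428
r = [F-]/[HF] = 10^(-0.428) = 0.373

ratio = 0.37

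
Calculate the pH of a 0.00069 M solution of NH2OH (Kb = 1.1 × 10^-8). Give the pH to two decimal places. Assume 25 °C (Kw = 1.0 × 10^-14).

NH2OH + H2O ⇌ NH3OH+ + OH-
Kb = [OH-]²/(0.00069 − [OH-]) = 1.1 × 10^-8
Assume [OH-] ≪ 0.00069: [OH-] ≈ √(1.1 × 10^-8 × 0.00069) = 2.75 × 10^-6 M
([OH-]/C₀ = 0.4% < 5%, so the approximation holds.)
pOH = −log(2.75 × 10^-6) = 5.56; pH = 14.00 − 5.56 = 8.44

pH = 8.44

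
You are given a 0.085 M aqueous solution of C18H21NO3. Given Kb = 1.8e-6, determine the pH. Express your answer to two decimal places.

C18H21NO3 + H2O ⇌ C18H22NO3+ + OH-
Kb = [OH-]²/(0.085 − [OH-]) = 1.8 × 10^-6
Since Kb ≪ C₀, [OH-] ≈ √(Kb·C₀) = 3.91 × 10^-4 M.
Check: 0.46% ionized — well under 5%, approximation valid.
pOH = 3.41, so pH = 14.00 − pOH = 10.59

pH = 10.59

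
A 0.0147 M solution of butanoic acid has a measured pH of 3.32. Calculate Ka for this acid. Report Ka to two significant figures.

[H+] = 10^(-3.32) = 4.79 × 10^-4 M
At equilibrium [HA] = 0.0147 − 4.79 × 10^-4 = 1.42 × 10^-2 M
Ka = [H+][A-]/[HA] = (4.79 × 10^-4)² / 1.42 × 10^-2 = 1.6 × 10^-5

Ka = 1.6 × 10^-5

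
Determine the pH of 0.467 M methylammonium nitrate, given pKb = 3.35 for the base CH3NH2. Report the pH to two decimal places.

CH3NH3+ is the conjugate acid of the weak base CH3NH2.
Kb = 10^(−3.35) = 4.47 × 10^-4
Ka = Kw/Kb = 1.0×10^-14 / 4.47 × 10^-4 = 2.24 × 10^-11
From the ICE table, Ka = x²/(0.467 − x) = 2.24 × 10^-11.
Assume x ≪ 0.467: x ≈ √(2.24 × 10^-11 × 0.467) = 3.23 × 10^-6 M
(x/C₀ = 0.00069% < 5%, so the approximation holds.)
pH = −log[H+] = −log(3.23 × 10^-6) = 5.49

pH = 5.49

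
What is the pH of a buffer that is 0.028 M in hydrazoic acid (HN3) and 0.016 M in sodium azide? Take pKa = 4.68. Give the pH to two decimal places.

pH = 4.44

pH = pKa + log([A⁻]/[HA]) = 4.68 + log(0.016/0.028)
pH = 4.68 + (-0.243) = 4.44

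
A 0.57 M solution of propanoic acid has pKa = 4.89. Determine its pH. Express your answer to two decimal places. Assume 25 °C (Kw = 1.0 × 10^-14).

pH = 2.57

CH3CH2COOH ⇌ CH3CH2COO- + H+
Ka = 10^(−4.89) = 1.29 × 10^-5
From the ICE table, Ka = x²/(0.57 − x) = 1.29 × 10^-5.
Assume x ≪ 0.57: x ≈ √(1.29 × 10^-5 × 0.57) = 2.71 × 10^-3 M
pH = −log[H+] = −log(2.71 × 10^-3) = 2.57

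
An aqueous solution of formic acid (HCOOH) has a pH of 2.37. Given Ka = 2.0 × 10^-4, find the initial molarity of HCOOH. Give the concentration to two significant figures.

C₀ = 9.5 × 10^-2 M

[H+] = 10^(-2.37) = 4.27 × 10^-3 M = x
Ka = x²/(C₀ − x) ⇒ C₀ = x + x²/Ka
C₀ = 4.27 × 10^-3 + (4.27 × 10^-3)²/(2.0 × 10^-4) = 9.54 × 10^-2 M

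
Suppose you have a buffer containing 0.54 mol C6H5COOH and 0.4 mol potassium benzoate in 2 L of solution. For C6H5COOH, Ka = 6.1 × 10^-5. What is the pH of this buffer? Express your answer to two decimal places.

pKa = −log(6.1 × 10^-5) = 4.215
pH = pKa + log([A⁻]/[HA]) = 4.215 + log(0.4/0.54)
pH = 4.215 + (-0.130) = 4.08

pH = 4.08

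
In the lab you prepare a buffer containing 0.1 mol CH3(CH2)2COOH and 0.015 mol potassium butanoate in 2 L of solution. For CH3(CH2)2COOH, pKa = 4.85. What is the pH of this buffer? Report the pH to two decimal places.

pH = 4.03

Using pH = pKa + log([base]/[acid]) with [base]/[acid] = 0.015/0.1:
pH = 4.85 + (-0.824) = 4.03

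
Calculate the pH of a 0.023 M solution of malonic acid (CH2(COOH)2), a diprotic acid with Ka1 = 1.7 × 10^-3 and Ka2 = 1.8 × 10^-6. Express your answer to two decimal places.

Since Ka1 ≫ Ka2, the first ionization dominates [H+].
Ka1 = x²/(0.023 − x) = 1.7 × 10^-3
Solving the quadratic: x = (−Ka1 + √(Ka1² + 4·Ka1·C₀))/2 = 5.46 × 10^-3 M
pH = −log(5.46 × 10^-3) = 2.26

pH = 2.26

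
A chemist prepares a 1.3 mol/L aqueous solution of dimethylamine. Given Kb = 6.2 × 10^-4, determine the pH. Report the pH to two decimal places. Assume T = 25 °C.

pH = 12.45

(CH3)2NH + H2O ⇌ (CH3)2NH2+ + OH-
Kb = x²/(1.3 − x) = 6.2 × 10^-4
Assume x ≪ 1.3: x ≈ √(6.2 × 10^-4 × 1.3) = 2.84 × 10^-2 M
Check: 2.2% ionized — well under 5%, approximation valid.
pOH = −log(2.84 × 10^-2) = 1.55; pH = 14.00 − 1.55 = 12.45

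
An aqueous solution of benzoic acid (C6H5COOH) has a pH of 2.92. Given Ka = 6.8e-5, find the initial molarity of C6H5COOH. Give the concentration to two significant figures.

C₀ = 2.2 × 10^-2 M

[H+] = 10^(-2.92) = 1.20 × 10^-3 M = x
Ka = x²/(C₀ − x) ⇒ C₀ = x + x²/Ka
C₀ = 1.20 × 10^-3 + (1.20 × 10^-3)²/(6.8 × 10^-5) = 2.24 × 10^-2 M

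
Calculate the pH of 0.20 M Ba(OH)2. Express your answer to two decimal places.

pH = 13.60

Ba(OH)2 is a strong base (each formula unit releases 2 OH-); [OH-] = 0.4 M.
pOH = -log(0.4) = 0.40
pH = 14.00 - 0.40 = 13.60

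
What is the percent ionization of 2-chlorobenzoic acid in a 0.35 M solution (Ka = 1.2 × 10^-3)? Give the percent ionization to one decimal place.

5.7%

ClC6H4COOH ⇌ ClC6H4COO- + H+; let x = [H+] at equilibrium.
Ka = x²/(C₀ − x); solving the quadratic gives x = 1.99 × 10^-2 M.
% ionization = x/C₀ × 100% = 1.99 × 10^-2/0.35 × 100% = 5.7%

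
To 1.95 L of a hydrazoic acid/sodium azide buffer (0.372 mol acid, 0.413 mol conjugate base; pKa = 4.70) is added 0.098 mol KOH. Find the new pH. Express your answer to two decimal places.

After neutralization: n(HN3) = 0.274 mol, n(N3-) = 0.511 mol.
pH = pKa + log([A⁻]/[HA]) = 4.70 + log(0.511/0.274) = 4.70 +0.271

pH = 4.97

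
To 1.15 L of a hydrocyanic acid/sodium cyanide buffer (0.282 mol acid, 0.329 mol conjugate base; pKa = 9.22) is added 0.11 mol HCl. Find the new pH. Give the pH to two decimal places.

pH = 8.97

Added H+ converts CN- to HCN: HCN → 0.392 mol, CN- → 0.219 mol.
Henderson–Hasselbalch with mole ratio 0.219/0.392: pH = 9.22 + (-0.253)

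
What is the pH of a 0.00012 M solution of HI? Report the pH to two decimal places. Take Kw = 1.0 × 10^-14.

pH = 3.92

HI is a strong acid and dissociates completely, so [H+] = 0.00012 M.
pH = -log(0.00012) = 3.92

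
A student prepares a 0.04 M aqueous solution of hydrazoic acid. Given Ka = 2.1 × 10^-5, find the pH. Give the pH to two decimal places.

pH = 3.04

HN3 ⇌ N3- + H+
From the ICE table, Ka = [H+]²/(0.04 − [H+]) = 2.1 × 10^-5.
Assume [H+] ≪ 0.04: [H+] ≈ √(2.1 × 10^-5 × 0.04) = 9.17 × 10^-4 M
pH = −log[H+] = −log(9.17 × 10^-4) = 3.04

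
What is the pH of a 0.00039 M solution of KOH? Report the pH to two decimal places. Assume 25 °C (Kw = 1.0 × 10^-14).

KOH is a strong base; [OH-] = 0.00039 M.
pOH = -log(0.00039) = 3.41
pH = 14.00 - 3.41 = 10.59

pH = 10.59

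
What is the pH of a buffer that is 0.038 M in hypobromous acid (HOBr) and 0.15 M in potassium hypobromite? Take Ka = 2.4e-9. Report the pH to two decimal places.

pKa = −log(2.4 × 10^-9) = 8.620
pH = pKa + log([A⁻]/[HA]) = 8.620 + log(0.15/0.038)
pH = 8.620 + (+0.596) = 9.22

pH = 9.22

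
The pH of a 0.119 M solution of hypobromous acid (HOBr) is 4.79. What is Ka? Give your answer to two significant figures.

[H+] = 10^(-4.79) = 1.62 × 10^-5 M
At equilibrium [HA] = 0.119 − 1.62 × 10^-5 = 1.19 × 10^-1 M
Ka = [H+][A-]/[HA] = (1.62 × 10^-5)² / 1.19 × 10^-1 = 2.2 × 10^-9

Ka = 2.2 × 10^-9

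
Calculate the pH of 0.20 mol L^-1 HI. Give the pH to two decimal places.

HI is a strong acid and dissociates completely, so [H+] = 0.20 M.
pH = -log(0.2) = 0.70

pH = 0.70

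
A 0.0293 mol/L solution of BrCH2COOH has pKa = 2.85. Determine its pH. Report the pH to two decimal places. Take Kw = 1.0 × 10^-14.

BrCH2COOH ⇌ BrCH2COO- + H+
Ka = 10^(−2.85) = 1.41 × 10^-3
From the ICE table, Ka = x²/(0.0293 − x) = 1.41 × 10^-3.
x is not negligible relative to C₀; solve x² + 0.00141·x − 4.13e-05 = 0.
x = [−0.00141 + √(0.00141² + 0.000165)]/2 = 5.76 × 10^-3 M
pH = −log[H+] = −log(5.76 × 10^-3) = 2.24

pH = 2.24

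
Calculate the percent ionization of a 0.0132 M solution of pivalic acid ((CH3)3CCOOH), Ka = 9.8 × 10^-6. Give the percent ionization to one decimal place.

2.7%

(CH3)3CCOOH ⇌ (CH3)3CCOO- + H+; let x = [H+] at equilibrium.
x ≈ √(Ka·C₀) = √(9.8 × 10^-6 × 0.0132) = 3.60 × 10^-4 M
Fraction ionized = 3.60 × 10^-4 / 0.0132 = 0.0273 → 2.7%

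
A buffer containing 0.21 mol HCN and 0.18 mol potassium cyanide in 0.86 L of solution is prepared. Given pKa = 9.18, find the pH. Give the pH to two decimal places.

pH = 9.11

pH = pKa + log([A⁻]/[HA]) = 9.18 + log(0.18/0.21)
pH = 9.18 + (-0.067) = 9.11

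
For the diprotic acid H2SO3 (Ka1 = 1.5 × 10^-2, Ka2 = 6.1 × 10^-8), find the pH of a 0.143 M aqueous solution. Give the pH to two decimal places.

pH = 1.40

Ka1 ≫ Ka2, so treat the first dissociation as the only significant source of H+.
Ka1 = x²/(0.143 − x) = 1.5 × 10^-2
Solving the quadratic: x = (−Ka1 + √(Ka1² + 4·Ka1·C₀))/2 = 3.94 × 10^-2 M
pH = −log(3.94 × 10^-2) = 1.40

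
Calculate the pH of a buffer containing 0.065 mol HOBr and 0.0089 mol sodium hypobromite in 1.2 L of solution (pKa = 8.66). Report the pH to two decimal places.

pH = pKa + log([A⁻]/[HA]) = 8.66 + log(0.0089/0.065)
pH = 8.66 + (-0.864) = 7.80

pH = 7.80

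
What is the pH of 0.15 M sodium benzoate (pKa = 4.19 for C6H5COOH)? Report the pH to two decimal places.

C6H5COO- is the conjugate base of the weak acid C6H5COOH.
Ka = 10^(−4.19) = 6.46 × 10^-5
Kb = Kw/Ka = 1.0×10^-14 / 6.46 × 10^-5 = 1.55 × 10^-10
Kb = x²/(0.15 − x) = 1.55 × 10^-10
Assume x ≪ 0.15: x ≈ √(1.55 × 10^-10 × 0.15) = 4.82 × 10^-6 M
(x/C₀ = 0.0032% < 5%, so the approximation holds.)
pOH = 5.32, so pH = 14.00 − pOH = 8.68

pH = 8.68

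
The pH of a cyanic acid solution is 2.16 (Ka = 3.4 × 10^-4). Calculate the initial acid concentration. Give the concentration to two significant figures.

C₀ = 1.5 × 10^-1 M

[H+] = 10^(-2.16) = 6.92 × 10^-3 M = x
Ka = x²/(C₀ − x) ⇒ C₀ = x + x²/Ka
C₀ = 6.92 × 10^-3 + (6.92 × 10^-3)²/(3.4 × 10^-4) = 1.48 × 10^-1 M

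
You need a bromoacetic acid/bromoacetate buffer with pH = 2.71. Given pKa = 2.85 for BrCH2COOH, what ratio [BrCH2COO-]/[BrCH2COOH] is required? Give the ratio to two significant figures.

pH = pKa + log(r) ⇒ log(r) = 2.71 − 2.85 = -0.14
r = [BrCH2COO-]/[BrCH2COOH] = 10^(-0.14) = 0.724

ratio = 0.72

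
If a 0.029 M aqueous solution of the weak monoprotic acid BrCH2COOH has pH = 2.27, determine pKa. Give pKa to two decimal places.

[H+] = 10^(-2.27) = 5.37 × 10^-3 M
At equilibrium [HA] = 0.029 − 5.37 × 10^-3 = 2.36 × 10^-2 M
Ka = [H+][A-]/[HA] = (5.37 × 10^-3)² / 2.36 × 10^-2 = 1.22 × 10^-3
pKa = -log(1.22 × 10^-3) = 2.91

pKa = 2.91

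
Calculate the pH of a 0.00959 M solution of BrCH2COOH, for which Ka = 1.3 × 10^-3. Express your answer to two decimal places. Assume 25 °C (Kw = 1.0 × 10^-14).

BrCH2COOH ⇌ BrCH2COO- + H+
From the ICE table, Ka = [H+]²/(0.00959 − [H+]) = 1.3 × 10^-3.
The 5% rule fails; solving [H+]² + Ka·[H+] − Ka·C₀ = 0 exactly:
[H+] = [−0.0013 + √(0.0013² + 4.99e-05)]/2 = 2.94 × 10^-3 M
pH = −log(2.94 × 10^-3) = 2.53

pH = 2.53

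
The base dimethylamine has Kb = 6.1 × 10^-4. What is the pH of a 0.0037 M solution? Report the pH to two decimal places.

pH = 11.09

(CH3)2NH + H2O ⇌ (CH3)2NH2+ + OH-
Kb = [OH-]²/(0.0037 − [OH-]) = 6.1 × 10^-4
[OH-] is not negligible relative to C₀; solve [OH-]² + 0.00061·[OH-] − 2.26e-06 = 0.
[OH-] = [−0.00061 + √(0.00061² + 9.03e-06)]/2 = 1.23 × 10^-3 M
pOH = −log(1.23 × 10^-3) = 2.91; pH = 14.00 − 2.91 = 11.09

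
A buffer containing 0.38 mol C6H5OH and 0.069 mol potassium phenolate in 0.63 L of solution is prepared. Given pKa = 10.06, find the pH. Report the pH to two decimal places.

pH = 9.32

pH = pKa + log([A⁻]/[HA]) = 10.06 + log(0.069/0.38)
pH = 10.06 + (-0.741) = 9.32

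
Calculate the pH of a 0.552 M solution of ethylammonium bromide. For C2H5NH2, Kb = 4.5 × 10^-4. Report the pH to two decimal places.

C2H5NH3+ is the conjugate acid of the weak base C2H5NH2.
Ka = Kw/Kb = 1.0×10^-14 / 4.5 × 10^-4 = 2.22 × 10^-11
Ka = x²/(0.552 − x) = 2.22 × 10^-11
Assume x ≪ 0.552: x ≈ √(2.22 × 10^-11 × 0.552) = 3.50 × 10^-6 M
(x/C₀ = 0.00063% < 5%, so the approximation holds.)
pH = −log[H+] = −log(3.50 × 10^-6) = 5.46

pH = 5.46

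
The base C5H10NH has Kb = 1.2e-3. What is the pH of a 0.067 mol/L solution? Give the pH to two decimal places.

pH = 11.92

C5H10NH + H2O ⇌ C5H10NH2+ + OH-
Kb = x²/(0.067 − x) = 1.2 × 10^-3
The 5% rule fails; solving x² + Kb·x − Kb·C₀ = 0 exactly:
x = (−Kb + √(Kb² + 4·Kb·C₀))/2 = 8.39 × 10^-3 M
pOH = 2.08, so pH = 14.00 − pOH = 11.92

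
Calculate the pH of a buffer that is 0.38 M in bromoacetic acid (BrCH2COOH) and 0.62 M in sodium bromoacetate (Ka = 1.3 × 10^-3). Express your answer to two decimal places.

pH = 3.10

pKa = −log(1.3 × 10^-3) = 2.886
Henderson–Hasselbalch: pH = pKa + log([BrCH2COO-]/[BrCH2COOH]) = 2.886 + log(0.62/0.38)
pH = 2.886 + (+0.213) = 3.10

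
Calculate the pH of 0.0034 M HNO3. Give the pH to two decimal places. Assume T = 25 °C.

pH = 2.47

HNO3 is a strong acid and dissociates completely, so [H+] = 0.0034 M.
pH = -log(0.0034) = 2.47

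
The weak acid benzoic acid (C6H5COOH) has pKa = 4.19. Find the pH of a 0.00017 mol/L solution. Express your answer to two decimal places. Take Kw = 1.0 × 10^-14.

pH = 4.11

C6H5COOH ⇌ C6H5COO- + H+
Ka = 10^(−4.19) = 6.46 × 10^-5
From the ICE table, Ka = [H+]²/(0.00017 − [H+]) = 6.46 × 10^-5.
Here C₀/Ka ≈ 2.63, so the small-[H+] approximation fails. Use the quadratic:
[H+] = (−Ka + √(Ka² + 4·Ka·C₀))/2 = 7.74 × 10^-5 M
pH = −log(7.74 × 10^-5) = 4.11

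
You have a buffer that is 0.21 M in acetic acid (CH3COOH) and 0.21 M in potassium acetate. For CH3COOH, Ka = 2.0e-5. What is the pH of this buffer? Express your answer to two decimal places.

pH = 4.70

pKa = −log(2.0 × 10^-5) = 4.699
Using pH = pKa + log([base]/[acid]) with [base]/[acid] = 0.21/0.21:
pH = 4.699 + (+0.000) = 4.70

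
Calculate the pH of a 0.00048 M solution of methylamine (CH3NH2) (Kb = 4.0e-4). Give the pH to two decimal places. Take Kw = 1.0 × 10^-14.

CH3NH2 + H2O ⇌ CH3NH3+ + OH-
Kb = x²/(0.00048 − x) = 4.0 × 10^-4
The 5% rule fails; solving x² + Kb·x − Kb·C₀ = 0 exactly:
x = [−0.0004 + √(0.0004² + 7.68e-07)]/2 = 2.82 × 10^-4 M
pOH = −log(2.82 × 10^-4) = 3.55; pH = 14.00 − 3.55 = 10.45

pH = 10.45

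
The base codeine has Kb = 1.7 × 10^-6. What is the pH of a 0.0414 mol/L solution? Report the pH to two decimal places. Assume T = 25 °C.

pH = 10.42

C18H21NO3 + H2O ⇌ C18H22NO3+ + OH-
From the ICE table, Kb = x²/(0.0414 − x) = 1.7 × 10^-6.
Assume x ≪ 0.0414: x ≈ √(1.7 × 10^-6 × 0.0414) = 2.65 × 10^-4 M
(x/C₀ = 0.64% < 5%, so the approximation holds.)
pOH = −log(2.65 × 10^-4) = 3.58; pH = 14.00 − 3.58 = 10.42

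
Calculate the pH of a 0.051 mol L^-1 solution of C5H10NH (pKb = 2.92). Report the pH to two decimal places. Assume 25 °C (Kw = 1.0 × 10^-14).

C5H10NH + H2O ⇌ C5H10NH2+ + OH-
Kb = 10^(−2.92) = 1.20 × 10^-3
From the ICE table, Kb = [OH-]²/(0.051 − [OH-]) = 1.20 × 10^-3.
The 5% rule fails; solving [OH-]² + Kb·[OH-] − Kb·C₀ = 0 exactly:
[OH-] = [−0.0012 + √(0.0012² + 0.000245)]/2 = 7.25 × 10^-3 M
pOH = −log(7.25 × 10^-3) = 2.14; pH = 14.00 − 2.14 = 11.86

pH = 11.86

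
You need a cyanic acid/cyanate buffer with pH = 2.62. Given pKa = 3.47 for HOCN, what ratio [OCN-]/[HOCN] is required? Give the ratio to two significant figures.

ratio = 0.14

pH = pKa + log(r) ⇒ log(r) = 2.62 − 3.47 = -0.85
r = [OCN-]/[HOCN] = 10^(-0.85) = 0.141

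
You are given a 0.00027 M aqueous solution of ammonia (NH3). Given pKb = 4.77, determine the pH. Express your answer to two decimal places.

NH3 + H2O ⇌ NH4+ + OH-
Kb = 10^(−4.77) = 1.70 × 10^-5
Kb = x²/(0.00027 − x) = 1.70 × 10^-5
x is not negligible relative to C₀; solve x² + 1.7e-05·x − 4.59e-09 = 0.
x = [−1.7e-05 + √(1.7e-05² + 1.84e-08)]/2 = 5.98 × 10^-5 M
pOH = 4.22, so pH = 14.00 − pOH = 9.78

pH = 9.78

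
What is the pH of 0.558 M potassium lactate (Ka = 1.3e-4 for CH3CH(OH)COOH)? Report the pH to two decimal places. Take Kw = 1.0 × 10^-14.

pH = 8.82

CH3CH(OH)COO- is the conjugate base of the weak acid CH3CH(OH)COOH.
Kb = Kw/Ka = 1.0×10^-14 / 1.3 × 10^-4 = 7.69 × 10^-11
Let x = [OH-] at equilibrium. Kb = x²/(0.558 − x).
Neglecting x in the denominator: x = √(7.69 × 10^-11 × 0.558) = 6.55 × 10^-6 M
pOH = 5.18, so pH = 14.00 − pOH = 8.82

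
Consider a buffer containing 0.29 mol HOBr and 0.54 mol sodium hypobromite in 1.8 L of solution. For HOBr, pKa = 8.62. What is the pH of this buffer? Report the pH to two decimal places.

pH = 8.89

pH = pKa + log([A⁻]/[HA]) = 8.62 + log(0.54/0.29)
pH = 8.62 + (+0.270) = 8.89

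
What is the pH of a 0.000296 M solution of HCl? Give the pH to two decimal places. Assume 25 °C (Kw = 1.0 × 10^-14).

HCl is a strong acid and dissociates completely, so [H+] = 0.000296 M.
pH = -log(0.000296) = 3.53

pH = 3.53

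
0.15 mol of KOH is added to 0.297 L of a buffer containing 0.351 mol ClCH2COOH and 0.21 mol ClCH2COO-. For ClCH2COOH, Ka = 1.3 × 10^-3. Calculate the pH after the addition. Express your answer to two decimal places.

After neutralization: n(ClCH2COOH) = 0.201 mol, n(ClCH2COO-) = 0.36 mol.
pKa = −log(1.3 × 10^-3) = 2.886
pH = pKa + log(n_ClCH2COO-/n_ClCH2COOH) = 2.886 + log(0.36/0.201) = 2.886 + (+0.253)

pH = 3.14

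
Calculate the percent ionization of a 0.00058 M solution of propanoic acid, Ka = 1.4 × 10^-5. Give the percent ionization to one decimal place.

CH3CH2COOH ⇌ CH3CH2COO- + H+; let x = [H+] at equilibrium.
Ka = x²/(C₀ − x); solving the quadratic gives x = 8.34 × 10^-5 M.
% ionization = x/C₀ × 100% = 8.34 × 10^-5/0.00058 × 100% = 14.4%

14.4%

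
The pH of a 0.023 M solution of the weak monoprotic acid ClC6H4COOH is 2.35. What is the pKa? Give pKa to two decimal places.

[H+] = 10^(-2.35) = 4.47 × 10^-3 M
At equilibrium [HA] = 0.023 − 4.47 × 10^-3 = 1.85 × 10^-2 M
Ka = [H+][A-]/[HA] = (4.47 × 10^-3)² / 1.85 × 10^-2 = 1.08 × 10^-3
pKa = -log(1.08 × 10^-3) = 2.97

pKa = 2.97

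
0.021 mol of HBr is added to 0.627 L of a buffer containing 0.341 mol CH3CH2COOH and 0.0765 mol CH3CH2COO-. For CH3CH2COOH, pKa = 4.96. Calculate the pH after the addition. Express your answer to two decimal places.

pH = 4.15

After neutralization: n(CH3CH2COOH) = 0.362 mol, n(CH3CH2COO-) = 0.0555 mol.
pH = pKa + log(n_CH3CH2COO-/n_CH3CH2COOH) = 4.96 + log(0.0555/0.362) = 4.96 + (-0.814)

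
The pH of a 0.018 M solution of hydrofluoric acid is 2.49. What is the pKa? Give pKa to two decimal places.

[H+] = 10^(-2.49) = 3.24 × 10^-3 M
At equilibrium [HA] = 0.018 − 3.24 × 10^-3 = 1.48 × 10^-2 M
Ka = [H+][A-]/[HA] = (3.24 × 10^-3)² / 1.48 × 10^-2 = 7.09 × 10^-4
pKa = -log(7.09 × 10^-4) = 3.15

pKa = 3.15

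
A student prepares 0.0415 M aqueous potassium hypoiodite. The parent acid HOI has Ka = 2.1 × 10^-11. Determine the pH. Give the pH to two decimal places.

pH = 11.62

OI- is the conjugate base of the weak acid HOI.
Kb = Kw/Ka = 1.0×10^-14 / 2.1 × 10^-11 = 4.76 × 10^-4
From the ICE table, Kb = [OH-]²/(0.0415 − [OH-]) = 4.76 × 10^-4.
The 5% rule fails; solving [OH-]² + Kb·[OH-] − Kb·C₀ = 0 exactly:
[OH-] = [−0.000476 + √(0.000476² + 7.9e-05)]/2 = 4.21 × 10^-3 M
pOH = −log(4.21 × 10^-3) = 2.38; pH = 14.00 − 2.38 = 11.62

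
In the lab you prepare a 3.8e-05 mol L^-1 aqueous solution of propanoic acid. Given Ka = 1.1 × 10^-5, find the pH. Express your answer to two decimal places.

pH = 4.80

CH3CH2COOH ⇌ CH3CH2COO- + H+
Ka = [H+]²/(3.8e-05 − [H+]) = 1.1 × 10^-5
The 5% rule fails; solving [H+]² + Ka·[H+] − Ka·C₀ = 0 exactly:
[H+] = [−1.1e-05 + √(1.1e-05² + 1.67e-09)]/2 = 1.57 × 10^-5 M
pH = −log[H+] = −log(1.57 × 10^-5) = 4.80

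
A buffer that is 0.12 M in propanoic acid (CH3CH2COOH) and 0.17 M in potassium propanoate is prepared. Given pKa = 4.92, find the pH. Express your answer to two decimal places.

pH = 5.07

Using pH = pKa + log([base]/[acid]) with [base]/[acid] = 0.17/0.12:
pH = 4.92 + (+0.151) = 5.07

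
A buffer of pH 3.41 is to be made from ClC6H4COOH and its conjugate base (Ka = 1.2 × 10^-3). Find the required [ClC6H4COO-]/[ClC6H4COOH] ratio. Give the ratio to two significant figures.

pKa = -log(1.2 × 10^-3) = 2.921
pH = pKa + log(r) ⇒ log(r) = 3.41 − 2.921 = +0.489
r = [ClC6H4COO-]/[ClC6H4COOH] = 10^(+0.489) = 3.08

ratio = 3.1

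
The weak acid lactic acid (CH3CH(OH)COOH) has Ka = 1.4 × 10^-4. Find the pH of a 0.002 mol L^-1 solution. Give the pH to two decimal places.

CH3CH(OH)COOH ⇌ CH3CH(OH)COO- + H+
Ka = x²/(0.002 − x) = 1.4 × 10^-4
The 5% rule fails; solving x² + Ka·x − Ka·C₀ = 0 exactly:
x = (−Ka + √(Ka² + 4·Ka·C₀))/2 = 4.64 × 10^-4 M
pH = −log(4.64 × 10^-4) = 3.33

pH = 3.33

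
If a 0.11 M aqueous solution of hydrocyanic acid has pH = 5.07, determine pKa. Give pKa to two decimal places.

pKa = 9.18

[H+] = 10^(-5.07) = 8.51 × 10^-6 M
At equilibrium [HA] = 0.11 − 8.51 × 10^-6 = 1.10 × 10^-1 M
Ka = [H+][A-]/[HA] = (8.51 × 10^-6)² / 1.10 × 10^-1 = 6.58 × 10^-10
pKa = -log(6.58 × 10^-10) = 9.18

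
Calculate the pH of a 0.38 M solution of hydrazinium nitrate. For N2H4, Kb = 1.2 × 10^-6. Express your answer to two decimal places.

pH = 4.25

N2H5+ is the conjugate acid of the weak base N2H4.
Ka = Kw/Kb = 1.0×10^-14 / 1.2 × 10^-6 = 8.33 × 10^-9
Ka = x²/(0.38 − x) = 8.33 × 10^-9
Neglecting x in the denominator: x = √(8.33 × 10^-9 × 0.38) = 5.63 × 10^-5 M
(x/C₀ = 0.015% < 5%, so the approximation holds.)
pH = −log(5.63 × 10^-5) = 4.25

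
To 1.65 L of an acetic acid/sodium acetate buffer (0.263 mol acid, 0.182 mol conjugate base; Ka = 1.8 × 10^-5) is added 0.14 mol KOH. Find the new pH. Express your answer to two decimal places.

After neutralization: n(CH3COOH) = 0.123 mol, n(CH3COO-) = 0.322 mol.
pKa = −log(1.8 × 10^-5) = 4.745
Henderson–Hasselbalch with mole ratio 0.322/0.123: pH = 4.745 + (+0.418)

pH = 5.16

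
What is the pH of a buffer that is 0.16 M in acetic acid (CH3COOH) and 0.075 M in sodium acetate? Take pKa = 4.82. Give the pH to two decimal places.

pH = pKa + log([A⁻]/[HA]) = 4.82 + log(0.075/0.16)
pH = 4.82 + (-0.329) = 4.49

pH = 4.49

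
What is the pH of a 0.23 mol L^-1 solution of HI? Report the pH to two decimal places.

pH = 0.64

HI is a strong acid and dissociates completely, so [H+] = 0.23 M.
pH = -log(0.23) = 0.64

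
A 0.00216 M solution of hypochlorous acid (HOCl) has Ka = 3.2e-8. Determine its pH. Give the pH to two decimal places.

HOCl ⇌ OCl- + H+
From the ICE table, Ka = [H+]²/(0.00216 − [H+]) = 3.2 × 10^-8.
Assume [H+] ≪ 0.00216: [H+] ≈ √(3.2 × 10^-8 × 0.00216) = 8.31 × 10^-6 M
pH = −log[H+] = −log(8.31 × 10^-6) = 5.08

pH = 5.08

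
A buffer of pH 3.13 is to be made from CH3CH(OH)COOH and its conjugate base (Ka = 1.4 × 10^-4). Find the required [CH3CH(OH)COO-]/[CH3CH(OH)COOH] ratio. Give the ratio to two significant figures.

ratio = 0.19

pKa = -log(1.4 × 10^-4) = 3.854
pH = pKa + log(r) ⇒ log(r) = 3.13 − 3.854 = -0.724
r = [CH3CH(OH)COO-]/[CH3CH(OH)COOH] = 10^(-0.724) = 0.189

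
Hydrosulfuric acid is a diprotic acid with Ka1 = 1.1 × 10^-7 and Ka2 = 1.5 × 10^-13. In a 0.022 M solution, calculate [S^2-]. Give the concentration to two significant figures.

1.5 × 10^-13 M

First ionization gives [H+] ≈ [HS-] = 4.92 × 10^-5 M.
Second step: Ka2 = [H+][S^2-]/[HS-] ≈ [S^2-] (since [H+] ≈ [HS-]).
So [S^2-] ≈ Ka2.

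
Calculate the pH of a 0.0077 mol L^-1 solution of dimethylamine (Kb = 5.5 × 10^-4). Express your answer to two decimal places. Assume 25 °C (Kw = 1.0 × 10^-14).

(CH3)2NH + H2O ⇌ (CH3)2NH2+ + OH-
From the ICE table, Kb = [OH-]²/(0.0077 − [OH-]) = 5.5 × 10^-4.
The 5% rule fails; solving [OH-]² + Kb·[OH-] − Kb·C₀ = 0 exactly:
[OH-] = (−Kb + √(Kb² + 4·Kb·C₀))/2 = 1.80 × 10^-3 M
pOH = −log(1.80 × 10^-3) = 2.74; pH = 14.00 − 2.74 = 11.26

pH = 11.26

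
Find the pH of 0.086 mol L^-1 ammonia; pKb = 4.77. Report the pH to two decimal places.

NH3 + H2O ⇌ NH4+ + OH-
Kb = 10^(−4.77) = 1.70 × 10^-5
From the ICE table, Kb = x²/(0.086 − x) = 1.70 × 10^-5.
Neglecting x in the denominator: x = √(1.70 × 10^-5 × 0.086) = 1.21 × 10^-3 M
Check: 1.4% ionized — well under 5%, approximation valid.
pOH = 2.92, so pH = 14.00 − pOH = 11.08

pH = 11.08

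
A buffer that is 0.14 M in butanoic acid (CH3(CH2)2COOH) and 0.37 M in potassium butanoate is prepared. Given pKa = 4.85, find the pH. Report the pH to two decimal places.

pH = 5.27

pH = pKa + log([A⁻]/[HA]) = 4.85 + log(0.37/0.14)
pH = 4.85 + (+0.422) = 5.27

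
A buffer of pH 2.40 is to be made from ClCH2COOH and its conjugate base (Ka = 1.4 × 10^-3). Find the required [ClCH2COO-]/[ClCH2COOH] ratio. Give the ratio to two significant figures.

ratio = 0.35

pKa = -log(1.4 × 10^-3) = 2.854
pH = pKa + log(r) ⇒ log(r) = 2.40 − 2.854 = -0.454
r = [ClCH2COO-]/[ClCH2COOH] = 10^(-0.454) = 0.352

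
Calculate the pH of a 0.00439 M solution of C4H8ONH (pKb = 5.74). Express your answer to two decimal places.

C4H8ONH + H2O ⇌ C4H8ONH2+ + OH-
Kb = 10^(−5.74) = 1.82 × 10^-6
From the ICE table, Kb = x²/(0.00439 − x) = 1.82 × 10^-6.
Assume x ≪ 0.00439: x ≈ √(1.82 × 10^-6 × 0.00439) = 8.94 × 10^-5 M
Check: 2% ionized — well under 5%, approximation valid.
pOH = −log(8.94 × 10^-5) = 4.05; pH = 14.00 − 4.05 = 9.95

pH = 9.95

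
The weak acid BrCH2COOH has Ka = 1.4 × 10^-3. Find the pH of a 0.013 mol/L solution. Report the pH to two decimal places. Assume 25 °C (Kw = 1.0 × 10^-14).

BrCH2COOH ⇌ BrCH2COO- + H+
Ka = [H+]²/(0.013 − [H+]) = 1.4 × 10^-3
[H+] is not negligible relative to C₀; solve [H+]² + 0.0014·[H+] − 1.82e-05 = 0.
[H+] = (−Ka + √(Ka² + 4·Ka·C₀))/2 = 3.62 × 10^-3 M
pH = −log(3.62 × 10^-3) = 2.44

pH = 2.44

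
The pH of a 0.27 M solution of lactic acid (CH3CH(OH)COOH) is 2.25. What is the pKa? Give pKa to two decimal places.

pKa = 3.92

[H+] = 10^(-2.25) = 5.62 × 10^-3 M
At equilibrium [HA] = 0.27 − 5.62 × 10^-3 = 2.64 × 10^-1 M
Ka = [H+][A-]/[HA] = (5.62 × 10^-3)² / 2.64 × 10^-1 = 1.20 × 10^-4
pKa = -log(1.20 × 10^-4) = 3.92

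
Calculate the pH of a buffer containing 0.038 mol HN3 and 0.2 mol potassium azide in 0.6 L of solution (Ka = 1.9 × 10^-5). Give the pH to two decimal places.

pH = 5.44

pKa = −log(1.9 × 10^-5) = 4.721
Henderson–Hasselbalch: pH = pKa + log([N3-]/[HN3]) = 4.721 + log(0.2/0.038)
pH = 4.721 + (+0.721) = 5.44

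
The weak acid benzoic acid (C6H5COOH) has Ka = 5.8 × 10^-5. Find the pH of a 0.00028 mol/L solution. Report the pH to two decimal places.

pH = 3.99

C6H5COOH ⇌ C6H5COO- + H+
Ka = [H+]²/(0.00028 − [H+]) = 5.8 × 10^-5
The 5% rule fails; solving [H+]² + Ka·[H+] − Ka·C₀ = 0 exactly:
[H+] = (−Ka + √(Ka² + 4·Ka·C₀))/2 = 1.02 × 10^-4 M
pH = −log[H+] = −log(1.02 × 10^-4) = 3.99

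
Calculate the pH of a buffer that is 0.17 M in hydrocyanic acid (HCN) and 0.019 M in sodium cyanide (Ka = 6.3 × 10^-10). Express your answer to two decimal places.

pH = 8.25

pKa = −log(6.3 × 10^-10) = 9.201
Using pH = pKa + log([base]/[acid]) with [base]/[acid] = 0.019/0.17:
pH = 9.201 + (-0.952) = 8.25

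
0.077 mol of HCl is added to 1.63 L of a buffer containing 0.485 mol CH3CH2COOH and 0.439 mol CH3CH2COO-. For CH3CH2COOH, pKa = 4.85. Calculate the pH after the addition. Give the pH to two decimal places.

After neutralization: n(CH3CH2COOH) = 0.562 mol, n(CH3CH2COO-) = 0.362 mol.
pH = pKa + log(n_CH3CH2COO-/n_CH3CH2COOH) = 4.85 + log(0.362/0.562) = 4.85 + (-0.191)

pH = 4.66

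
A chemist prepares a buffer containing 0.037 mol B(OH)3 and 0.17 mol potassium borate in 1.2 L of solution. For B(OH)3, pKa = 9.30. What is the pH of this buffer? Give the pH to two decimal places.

pH = 9.96

Using pH = pKa + log([base]/[acid]) with [base]/[acid] = 0.17/0.037:
pH = 9.30 + (+0.662) = 9.96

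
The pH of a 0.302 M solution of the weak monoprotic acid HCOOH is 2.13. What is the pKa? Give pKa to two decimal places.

pKa = 3.73

[H+] = 10^(-2.13) = 7.41 × 10^-3 M
At equilibrium [HA] = 0.302 − 7.41 × 10^-3 = 2.95 × 10^-1 M
Ka = [H+][A-]/[HA] = (7.41 × 10^-3)² / 2.95 × 10^-1 = 1.86 × 10^-4
pKa = -log(1.86 × 10^-4) = 3.73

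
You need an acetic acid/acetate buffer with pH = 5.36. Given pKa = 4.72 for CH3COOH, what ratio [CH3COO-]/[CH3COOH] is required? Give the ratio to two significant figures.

pH = pKa + log(r) ⇒ log(r) = 5.36 − 4.72 = +0.64
r = [CH3COO-]/[CH3COOH] = 10^(+0.64) = 4.37

ratio = 4.4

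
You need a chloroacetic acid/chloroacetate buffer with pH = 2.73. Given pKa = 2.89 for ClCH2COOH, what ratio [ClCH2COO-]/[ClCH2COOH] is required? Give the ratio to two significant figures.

ratio = 0.69

pH = pKa + log(r) ⇒ log(r) = 2.73 − 2.89 = -0.16
r = [ClCH2COO-]/[ClCH2COOH] = 10^(-0.16) = 0.692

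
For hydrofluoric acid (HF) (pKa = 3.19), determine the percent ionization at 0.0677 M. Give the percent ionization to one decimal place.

HF ⇌ F- + H+; let x = [H+] at equilibrium.
Ka = 10^(−3.19) = 6.46 × 10^-4
Solve x² + 0.000646x − 4.37e-05 = 0 → x = 6.30 × 10^-3 M
Fraction ionized = 6.30 × 10^-3 / 0.0677 = 0.0931 → 9.3%

9.3%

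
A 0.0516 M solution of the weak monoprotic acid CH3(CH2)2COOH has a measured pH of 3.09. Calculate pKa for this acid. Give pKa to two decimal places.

pKa = 4.89

[H+] = 10^(-3.09) = 8.13 × 10^-4 M
At equilibrium [HA] = 0.0516 − 8.13 × 10^-4 = 5.08 × 10^-2 M
Ka = [H+][A-]/[HA] = (8.13 × 10^-4)² / 5.08 × 10^-2 = 1.30 × 10^-5
pKa = -log(1.30 × 10^-5) = 4.89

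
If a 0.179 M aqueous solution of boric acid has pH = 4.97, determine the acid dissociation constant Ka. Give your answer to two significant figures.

Ka = 6.4 × 10^-10

[H+] = 10^(-4.97) = 1.07 × 10^-5 M
At equilibrium [HA] = 0.179 − 1.07 × 10^-5 = 1.79 × 10^-1 M
Ka = [H+][A-]/[HA] = (1.07 × 10^-5)² / 1.79 × 10^-1 = 6.4 × 10^-10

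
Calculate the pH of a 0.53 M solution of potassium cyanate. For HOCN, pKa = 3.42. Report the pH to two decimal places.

pH = 8.57

OCN- is the conjugate base of the weak acid HOCN.
Ka = 10^(−3.42) = 3.80 × 10^-4
Kb = Kw/Ka = 1.0×10^-14 / 3.80 × 10^-4 = 2.63 × 10^-11
Kb = x²/(0.53 − x) = 2.63 × 10^-11
Assume x ≪ 0.53: x ≈ √(2.63 × 10^-11 × 0.53) = 3.73 × 10^-6 M
pOH = −log(3.73 × 10^-6) = 5.43; pH = 14.00 − 5.43 = 8.57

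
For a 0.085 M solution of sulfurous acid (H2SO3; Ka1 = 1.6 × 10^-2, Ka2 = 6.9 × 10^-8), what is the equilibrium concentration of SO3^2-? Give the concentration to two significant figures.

First ionization gives [H+] ≈ [HSO3-] = 2.97 × 10^-2 M.
Second step: Ka2 = [H+][SO3^2-]/[HSO3-] ≈ [SO3^2-] (since [H+] ≈ [HSO3-]).
So [SO3^2-] ≈ Ka2.

6.9 × 10^-8 M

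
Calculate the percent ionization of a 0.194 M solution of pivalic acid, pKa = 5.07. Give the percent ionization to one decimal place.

(CH3)3CCOOH ⇌ (CH3)3CCOO- + H+; let x = [H+] at equilibrium.
Ka = 10^(−5.07) = 8.51 × 10^-6
x ≈ √(Ka·C₀) = √(8.51 × 10^-6 × 0.194) = 1.28 × 10^-3 M
Fraction ionized = 1.28 × 10^-3 / 0.194 = 0.0066 → 0.7%

0.7%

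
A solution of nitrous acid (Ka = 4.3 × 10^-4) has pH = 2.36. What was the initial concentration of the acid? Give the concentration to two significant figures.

[H+] = 10^(-2.36) = 4.37 × 10^-3 M = x
Ka = x²/(C₀ − x) ⇒ C₀ = x + x²/Ka
C₀ = 4.37 × 10^-3 + (4.37 × 10^-3)²/(4.3 × 10^-4) = 4.88 × 10^-2 M

C₀ = 4.9 × 10^-2 M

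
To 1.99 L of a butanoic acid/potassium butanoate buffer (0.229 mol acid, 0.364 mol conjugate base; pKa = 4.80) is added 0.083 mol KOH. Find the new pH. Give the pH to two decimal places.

OH- converts CH3(CH2)2COOH to CH3(CH2)2COO-: CH3(CH2)2COOH → 0.146 mol, CH3(CH2)2COO- → 0.447 mol.
pH = pKa + log(n_CH3(CH2)2COO-/n_CH3(CH2)2COOH) = 4.80 + log(0.447/0.146) = 4.80 + (+0.486)

pH = 5.29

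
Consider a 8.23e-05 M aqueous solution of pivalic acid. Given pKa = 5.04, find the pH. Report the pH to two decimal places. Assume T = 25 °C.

(CH3)3CCOOH ⇌ (CH3)3CCOO- + H+
Ka = 10^(−5.04) = 9.12 × 10^-6
Ka = [H+]²/(8.23e-05 − [H+]) = 9.12 × 10^-6
[H+] is not negligible relative to C₀; solve [H+]² + 9.12e-06·[H+] − 7.51e-10 = 0.
[H+] = (−Ka + √(Ka² + 4·Ka·C₀))/2 = 2.32 × 10^-5 M
pH = −log[H+] = −log(2.32 × 10^-5) = 4.63

pH = 4.63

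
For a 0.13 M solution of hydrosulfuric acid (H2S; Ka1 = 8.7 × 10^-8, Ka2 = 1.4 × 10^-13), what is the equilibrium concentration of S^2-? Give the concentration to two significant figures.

1.4 × 10^-13 M

First ionization gives [H+] ≈ [HS-] = 1.06 × 10^-4 M.
Second step: Ka2 = [H+][S^2-]/[HS-] ≈ [S^2-] (since [H+] ≈ [HS-]).
So [S^2-] ≈ Ka2.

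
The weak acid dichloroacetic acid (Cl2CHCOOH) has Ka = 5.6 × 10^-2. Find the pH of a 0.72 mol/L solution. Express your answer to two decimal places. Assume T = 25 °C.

Cl2CHCOOH ⇌ Cl2CHCOO- + H+
Ka = x²/(0.72 − x) = 5.6 × 10^-2
Here C₀/Ka ≈ 12.9, so the small-x approximation fails. Use the quadratic:
x = (−Ka + √(Ka² + 4·Ka·C₀))/2 = 1.75 × 10^-1 M
pH = −log[H+] = −log(1.75 × 10^-1) = 0.76

pH = 0.76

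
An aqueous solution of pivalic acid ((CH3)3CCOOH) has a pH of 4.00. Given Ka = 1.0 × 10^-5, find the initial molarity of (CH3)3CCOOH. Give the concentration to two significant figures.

C₀ = 1.1 × 10^-3 M

[H+] = 10^(-4.00) = 1.00 × 10^-4 M = x
Ka = x²/(C₀ − x) ⇒ C₀ = x + x²/Ka
C₀ = 1.00 × 10^-4 + (1.00 × 10^-4)²/(1.0 × 10^-5) = 1.10 × 10^-3 M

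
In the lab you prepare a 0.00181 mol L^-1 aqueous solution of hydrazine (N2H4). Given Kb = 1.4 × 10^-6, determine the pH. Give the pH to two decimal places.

N2H4 + H2O ⇌ N2H5+ + OH-
From the ICE table, Kb = [OH-]²/(0.00181 − [OH-]) = 1.4 × 10^-6.
Neglecting [OH-] in the denominator: [OH-] = √(1.4 × 10^-6 × 0.00181) = 5.03 × 10^-5 M
Check: 2.8% ionized — well under 5%, approximation valid.
pOH = −log(5.03 × 10^-5) = 4.30; pH = 14.00 − 4.30 = 9.70

pH = 9.70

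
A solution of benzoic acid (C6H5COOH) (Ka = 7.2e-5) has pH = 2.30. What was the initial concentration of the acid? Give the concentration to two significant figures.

[H+] = 10^(-2.30) = 5.01 × 10^-3 M = x
Ka = x²/(C₀ − x) ⇒ C₀ = x + x²/Ka
C₀ = 5.01 × 10^-3 + (5.01 × 10^-3)²/(7.2 × 10^-5) = 3.54 × 10^-1 M

C₀ = 3.5 × 10^-1 M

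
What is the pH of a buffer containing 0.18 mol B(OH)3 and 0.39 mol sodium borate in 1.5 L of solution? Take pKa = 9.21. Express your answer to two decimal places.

Henderson–Hasselbalch: pH = pKa + log([B(OH)4-]/[B(OH)3]) = 9.21 + log(0.39/0.18)
pH = 9.21 + (+0.336) = 9.55

pH = 9.55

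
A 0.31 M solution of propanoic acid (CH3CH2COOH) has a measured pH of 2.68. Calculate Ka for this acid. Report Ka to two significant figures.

[H+] = 10^(-2.68) = 2.09 × 10^-3 M
At equilibrium [HA] = 0.31 − 2.09 × 10^-3 = 3.08 × 10^-1 M
Ka = [H+][A-]/[HA] = (2.09 × 10^-3)² / 3.08 × 10^-1 = 1.4 × 10^-5

Ka = 1.4 × 10^-5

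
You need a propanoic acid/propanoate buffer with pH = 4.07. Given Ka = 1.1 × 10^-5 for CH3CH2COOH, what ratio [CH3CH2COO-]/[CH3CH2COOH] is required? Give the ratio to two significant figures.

pKa = -log(1.1 × 10^-5) = 4.959
pH = pKa + log(r) ⇒ log(r) = 4.07 − 4.959 = -0.889
r = [CH3CH2COO-]/[CH3CH2COOH] = 10^(-0.889) = 0.129

ratio = 0.13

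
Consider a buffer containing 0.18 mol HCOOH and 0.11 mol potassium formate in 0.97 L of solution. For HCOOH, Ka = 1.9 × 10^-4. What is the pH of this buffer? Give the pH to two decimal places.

pH = 3.51

pKa = −log(1.9 × 10^-4) = 3.721
Using pH = pKa + log([base]/[acid]) with [base]/[acid] = 0.11/0.18:
pH = 3.721 + (-0.214) = 3.51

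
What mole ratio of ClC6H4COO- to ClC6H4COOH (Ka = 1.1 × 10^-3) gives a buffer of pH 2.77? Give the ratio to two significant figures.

pKa = -log(1.1 × 10^-3) = 2.959
pH = pKa + log(r) ⇒ log(r) = 2.77 − 2.959 = -0.189
r = [ClC6H4COO-]/[ClC6H4COOH] = 10^(-0.189) = 0.647

ratio = 0.65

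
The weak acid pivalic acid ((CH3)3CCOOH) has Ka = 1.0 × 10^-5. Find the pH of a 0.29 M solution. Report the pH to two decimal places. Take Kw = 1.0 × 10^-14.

(CH3)3CCOOH ⇌ (CH3)3CCOO- + H+
Ka = [H+]²/(0.29 − [H+]) = 1.0 × 10^-5
Since Ka ≪ C₀, [H+] ≈ √(Ka·C₀) = 1.70 × 10^-3 M.
pH = −log[H+] = −log(1.70 × 10^-3) = 2.77

pH = 2.77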